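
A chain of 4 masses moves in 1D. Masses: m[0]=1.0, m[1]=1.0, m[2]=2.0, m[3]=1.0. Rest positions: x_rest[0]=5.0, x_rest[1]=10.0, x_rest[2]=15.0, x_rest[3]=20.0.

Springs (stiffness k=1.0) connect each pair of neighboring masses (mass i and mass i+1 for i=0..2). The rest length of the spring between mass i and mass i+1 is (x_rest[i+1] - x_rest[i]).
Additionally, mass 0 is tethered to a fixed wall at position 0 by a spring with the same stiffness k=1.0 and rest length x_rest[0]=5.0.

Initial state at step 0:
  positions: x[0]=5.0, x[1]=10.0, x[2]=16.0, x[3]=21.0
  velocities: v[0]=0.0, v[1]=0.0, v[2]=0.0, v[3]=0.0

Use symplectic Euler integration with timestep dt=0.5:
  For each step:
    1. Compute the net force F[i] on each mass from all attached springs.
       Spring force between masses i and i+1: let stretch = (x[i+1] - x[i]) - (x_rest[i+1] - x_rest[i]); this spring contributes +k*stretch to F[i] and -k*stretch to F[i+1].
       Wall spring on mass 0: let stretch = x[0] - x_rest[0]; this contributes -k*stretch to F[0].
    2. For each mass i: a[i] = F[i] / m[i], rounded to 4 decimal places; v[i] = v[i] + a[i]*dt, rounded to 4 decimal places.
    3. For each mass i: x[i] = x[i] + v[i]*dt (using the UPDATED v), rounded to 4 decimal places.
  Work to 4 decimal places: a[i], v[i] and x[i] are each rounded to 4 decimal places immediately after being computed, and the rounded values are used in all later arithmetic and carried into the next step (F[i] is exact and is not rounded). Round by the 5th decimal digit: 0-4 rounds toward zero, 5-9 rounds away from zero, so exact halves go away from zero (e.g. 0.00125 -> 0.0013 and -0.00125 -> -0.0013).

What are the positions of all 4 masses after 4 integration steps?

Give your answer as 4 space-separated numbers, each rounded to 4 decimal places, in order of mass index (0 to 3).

Step 0: x=[5.0000 10.0000 16.0000 21.0000] v=[0.0000 0.0000 0.0000 0.0000]
Step 1: x=[5.0000 10.2500 15.8750 21.0000] v=[0.0000 0.5000 -0.2500 0.0000]
Step 2: x=[5.0625 10.5938 15.6875 20.9688] v=[0.1250 0.6875 -0.3750 -0.0625]
Step 3: x=[5.2422 10.8282 15.5235 20.8672] v=[0.3594 0.4687 -0.3281 -0.2032]
Step 4: x=[5.5079 10.8399 15.4405 20.6797] v=[0.5313 0.0234 -0.1660 -0.3751]

Answer: 5.5079 10.8399 15.4405 20.6797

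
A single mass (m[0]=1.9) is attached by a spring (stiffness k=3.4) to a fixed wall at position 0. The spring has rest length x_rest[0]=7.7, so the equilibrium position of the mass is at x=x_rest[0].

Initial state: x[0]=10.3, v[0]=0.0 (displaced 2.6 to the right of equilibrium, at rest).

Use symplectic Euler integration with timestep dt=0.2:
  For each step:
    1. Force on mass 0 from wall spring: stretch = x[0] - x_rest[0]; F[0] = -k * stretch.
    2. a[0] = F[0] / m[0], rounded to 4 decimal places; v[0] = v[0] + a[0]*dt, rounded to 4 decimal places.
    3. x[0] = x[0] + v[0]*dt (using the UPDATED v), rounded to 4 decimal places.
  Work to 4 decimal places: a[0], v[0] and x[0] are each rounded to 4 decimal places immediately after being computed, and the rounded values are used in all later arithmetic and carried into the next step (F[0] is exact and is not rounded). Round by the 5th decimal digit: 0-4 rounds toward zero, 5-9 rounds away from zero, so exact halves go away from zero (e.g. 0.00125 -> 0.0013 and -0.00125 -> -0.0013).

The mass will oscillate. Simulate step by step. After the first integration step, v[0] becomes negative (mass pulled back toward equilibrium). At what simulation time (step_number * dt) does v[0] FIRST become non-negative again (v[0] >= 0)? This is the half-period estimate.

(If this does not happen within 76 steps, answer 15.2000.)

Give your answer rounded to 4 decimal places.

Answer: 2.4000

Derivation:
Step 0: x=[10.3000] v=[0.0000]
Step 1: x=[10.1139] v=[-0.9305]
Step 2: x=[9.7550] v=[-1.7944]
Step 3: x=[9.2490] v=[-2.5299]
Step 4: x=[8.6321] v=[-3.0843]
Step 5: x=[7.9485] v=[-3.4179]
Step 6: x=[7.2471] v=[-3.5068]
Step 7: x=[6.5782] v=[-3.3447]
Step 8: x=[5.9896] v=[-2.9432]
Step 9: x=[5.5234] v=[-2.3311]
Step 10: x=[5.2130] v=[-1.5521]
Step 11: x=[5.0806] v=[-0.6620]
Step 12: x=[5.1357] v=[0.2755]
First v>=0 after going negative at step 12, time=2.4000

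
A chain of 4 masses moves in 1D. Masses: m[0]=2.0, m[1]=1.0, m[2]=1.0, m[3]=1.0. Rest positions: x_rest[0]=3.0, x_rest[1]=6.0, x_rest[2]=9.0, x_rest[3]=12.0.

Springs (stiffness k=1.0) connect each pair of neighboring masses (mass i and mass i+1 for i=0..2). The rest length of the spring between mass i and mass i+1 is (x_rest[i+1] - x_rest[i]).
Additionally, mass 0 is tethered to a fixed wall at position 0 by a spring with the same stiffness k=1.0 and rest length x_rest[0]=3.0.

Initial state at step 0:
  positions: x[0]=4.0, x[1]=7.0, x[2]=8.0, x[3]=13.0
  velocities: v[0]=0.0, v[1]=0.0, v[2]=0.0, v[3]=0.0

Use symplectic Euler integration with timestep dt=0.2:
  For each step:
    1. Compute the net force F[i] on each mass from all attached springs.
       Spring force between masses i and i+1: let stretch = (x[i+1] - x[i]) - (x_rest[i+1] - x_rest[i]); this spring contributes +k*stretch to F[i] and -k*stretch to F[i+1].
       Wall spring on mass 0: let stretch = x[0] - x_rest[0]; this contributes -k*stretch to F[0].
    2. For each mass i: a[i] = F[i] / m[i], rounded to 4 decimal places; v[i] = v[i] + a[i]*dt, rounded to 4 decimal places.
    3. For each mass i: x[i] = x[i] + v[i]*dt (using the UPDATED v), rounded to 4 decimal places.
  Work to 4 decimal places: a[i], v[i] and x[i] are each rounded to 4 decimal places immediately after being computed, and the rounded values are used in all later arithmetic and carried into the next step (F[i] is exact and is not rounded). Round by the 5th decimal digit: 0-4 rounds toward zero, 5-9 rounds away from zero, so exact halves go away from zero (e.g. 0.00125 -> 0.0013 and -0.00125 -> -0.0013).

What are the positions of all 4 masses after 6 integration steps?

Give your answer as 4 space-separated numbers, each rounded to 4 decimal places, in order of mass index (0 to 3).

Answer: 3.5449 6.0229 10.2042 11.9013

Derivation:
Step 0: x=[4.0000 7.0000 8.0000 13.0000] v=[0.0000 0.0000 0.0000 0.0000]
Step 1: x=[3.9800 6.9200 8.1600 12.9200] v=[-0.1000 -0.4000 0.8000 -0.4000]
Step 2: x=[3.9392 6.7720 8.4608 12.7696] v=[-0.2040 -0.7400 1.5040 -0.7520]
Step 3: x=[3.8763 6.5782 8.8664 12.5668] v=[-0.3146 -0.9688 2.0280 -1.0138]
Step 4: x=[3.7899 6.3679 9.3285 12.3360] v=[-0.4320 -1.0515 2.3104 -1.1539]
Step 5: x=[3.6793 6.1729 9.7925 12.1049] v=[-0.5532 -0.9750 2.3198 -1.1554]
Step 6: x=[3.5449 6.0229 10.2042 11.9013] v=[-0.6718 -0.7498 2.0584 -1.0179]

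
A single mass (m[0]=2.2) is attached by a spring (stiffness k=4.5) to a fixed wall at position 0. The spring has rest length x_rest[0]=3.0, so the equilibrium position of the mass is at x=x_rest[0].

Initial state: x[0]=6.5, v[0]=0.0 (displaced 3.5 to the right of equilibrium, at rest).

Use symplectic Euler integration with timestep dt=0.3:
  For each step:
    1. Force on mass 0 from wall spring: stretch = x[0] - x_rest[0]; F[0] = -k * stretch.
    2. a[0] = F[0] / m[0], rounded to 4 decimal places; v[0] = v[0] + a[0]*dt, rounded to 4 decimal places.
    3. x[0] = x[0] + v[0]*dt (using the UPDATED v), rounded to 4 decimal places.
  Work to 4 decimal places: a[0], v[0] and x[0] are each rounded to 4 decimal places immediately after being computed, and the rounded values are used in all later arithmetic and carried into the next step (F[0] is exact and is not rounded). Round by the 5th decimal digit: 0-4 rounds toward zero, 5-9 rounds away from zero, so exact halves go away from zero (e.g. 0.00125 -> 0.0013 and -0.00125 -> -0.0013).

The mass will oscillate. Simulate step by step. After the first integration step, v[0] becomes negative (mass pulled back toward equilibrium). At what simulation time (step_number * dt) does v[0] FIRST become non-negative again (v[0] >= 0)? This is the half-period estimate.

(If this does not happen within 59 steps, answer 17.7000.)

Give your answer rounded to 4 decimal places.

Answer: 2.4000

Derivation:
Step 0: x=[6.5000] v=[0.0000]
Step 1: x=[5.8557] v=[-2.1477]
Step 2: x=[4.6857] v=[-3.9001]
Step 3: x=[3.2054] v=[-4.9345]
Step 4: x=[1.6873] v=[-5.0605]
Step 5: x=[0.4108] v=[-4.2550]
Step 6: x=[-0.3891] v=[-2.6662]
Step 7: x=[-0.5651] v=[-0.5865]
Step 8: x=[-0.0847] v=[1.6012]
First v>=0 after going negative at step 8, time=2.4000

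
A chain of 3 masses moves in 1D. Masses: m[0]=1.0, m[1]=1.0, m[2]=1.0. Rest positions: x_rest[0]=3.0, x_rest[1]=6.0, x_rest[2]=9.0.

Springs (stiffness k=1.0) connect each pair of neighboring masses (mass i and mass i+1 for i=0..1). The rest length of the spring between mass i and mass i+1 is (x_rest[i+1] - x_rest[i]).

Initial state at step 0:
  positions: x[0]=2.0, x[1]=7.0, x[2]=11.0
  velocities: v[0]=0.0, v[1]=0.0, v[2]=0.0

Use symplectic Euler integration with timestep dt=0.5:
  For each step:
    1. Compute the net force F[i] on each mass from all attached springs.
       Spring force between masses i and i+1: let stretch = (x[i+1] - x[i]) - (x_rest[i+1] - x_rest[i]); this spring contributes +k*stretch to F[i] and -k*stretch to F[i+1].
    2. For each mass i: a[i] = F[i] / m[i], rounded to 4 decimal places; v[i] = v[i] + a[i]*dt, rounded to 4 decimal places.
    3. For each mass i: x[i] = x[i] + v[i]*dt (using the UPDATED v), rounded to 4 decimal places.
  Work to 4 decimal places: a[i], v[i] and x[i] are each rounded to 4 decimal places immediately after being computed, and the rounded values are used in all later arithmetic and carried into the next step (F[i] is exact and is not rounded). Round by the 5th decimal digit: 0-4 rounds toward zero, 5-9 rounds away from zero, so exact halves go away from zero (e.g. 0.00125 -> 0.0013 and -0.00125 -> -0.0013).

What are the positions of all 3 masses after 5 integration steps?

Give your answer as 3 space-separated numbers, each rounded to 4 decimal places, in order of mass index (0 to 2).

Step 0: x=[2.0000 7.0000 11.0000] v=[0.0000 0.0000 0.0000]
Step 1: x=[2.5000 6.7500 10.7500] v=[1.0000 -0.5000 -0.5000]
Step 2: x=[3.3125 6.4375 10.2500] v=[1.6250 -0.6250 -1.0000]
Step 3: x=[4.1563 6.2969 9.5469] v=[1.6875 -0.2813 -1.4063]
Step 4: x=[4.7852 6.4336 8.7813] v=[1.2578 0.2734 -1.5313]
Step 5: x=[5.0762 6.7452 8.1787] v=[0.5820 0.6231 -1.2052]

Answer: 5.0762 6.7452 8.1787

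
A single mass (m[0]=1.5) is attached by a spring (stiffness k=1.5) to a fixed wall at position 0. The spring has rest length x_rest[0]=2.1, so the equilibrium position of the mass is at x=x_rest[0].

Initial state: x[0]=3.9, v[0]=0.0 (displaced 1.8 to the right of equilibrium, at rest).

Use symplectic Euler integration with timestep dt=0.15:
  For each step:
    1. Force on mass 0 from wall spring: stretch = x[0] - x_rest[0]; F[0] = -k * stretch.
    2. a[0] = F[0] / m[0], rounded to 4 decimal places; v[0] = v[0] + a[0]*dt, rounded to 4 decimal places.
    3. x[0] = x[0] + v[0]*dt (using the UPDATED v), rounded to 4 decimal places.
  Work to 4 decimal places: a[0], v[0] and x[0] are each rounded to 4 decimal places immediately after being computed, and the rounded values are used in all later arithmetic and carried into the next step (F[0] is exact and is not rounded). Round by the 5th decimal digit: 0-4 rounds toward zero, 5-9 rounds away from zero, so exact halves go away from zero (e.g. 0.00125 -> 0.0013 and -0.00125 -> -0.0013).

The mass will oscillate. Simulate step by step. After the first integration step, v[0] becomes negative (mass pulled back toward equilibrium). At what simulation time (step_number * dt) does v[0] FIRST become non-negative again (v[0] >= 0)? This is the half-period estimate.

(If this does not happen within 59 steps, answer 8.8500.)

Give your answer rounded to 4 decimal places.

Answer: 3.1500

Derivation:
Step 0: x=[3.9000] v=[0.0000]
Step 1: x=[3.8595] v=[-0.2700]
Step 2: x=[3.7794] v=[-0.5339]
Step 3: x=[3.6615] v=[-0.7858]
Step 4: x=[3.5085] v=[-1.0200]
Step 5: x=[3.3238] v=[-1.2313]
Step 6: x=[3.1116] v=[-1.4149]
Step 7: x=[2.8766] v=[-1.5666]
Step 8: x=[2.6241] v=[-1.6831]
Step 9: x=[2.3598] v=[-1.7617]
Step 10: x=[2.0897] v=[-1.8007]
Step 11: x=[1.8198] v=[-1.7992]
Step 12: x=[1.5562] v=[-1.7572]
Step 13: x=[1.3049] v=[-1.6756]
Step 14: x=[1.0715] v=[-1.5563]
Step 15: x=[0.8612] v=[-1.4020]
Step 16: x=[0.6788] v=[-1.2162]
Step 17: x=[0.5284] v=[-1.0030]
Step 18: x=[0.4133] v=[-0.7673]
Step 19: x=[0.3362] v=[-0.5143]
Step 20: x=[0.2987] v=[-0.2497]
Step 21: x=[0.3018] v=[0.0205]
First v>=0 after going negative at step 21, time=3.1500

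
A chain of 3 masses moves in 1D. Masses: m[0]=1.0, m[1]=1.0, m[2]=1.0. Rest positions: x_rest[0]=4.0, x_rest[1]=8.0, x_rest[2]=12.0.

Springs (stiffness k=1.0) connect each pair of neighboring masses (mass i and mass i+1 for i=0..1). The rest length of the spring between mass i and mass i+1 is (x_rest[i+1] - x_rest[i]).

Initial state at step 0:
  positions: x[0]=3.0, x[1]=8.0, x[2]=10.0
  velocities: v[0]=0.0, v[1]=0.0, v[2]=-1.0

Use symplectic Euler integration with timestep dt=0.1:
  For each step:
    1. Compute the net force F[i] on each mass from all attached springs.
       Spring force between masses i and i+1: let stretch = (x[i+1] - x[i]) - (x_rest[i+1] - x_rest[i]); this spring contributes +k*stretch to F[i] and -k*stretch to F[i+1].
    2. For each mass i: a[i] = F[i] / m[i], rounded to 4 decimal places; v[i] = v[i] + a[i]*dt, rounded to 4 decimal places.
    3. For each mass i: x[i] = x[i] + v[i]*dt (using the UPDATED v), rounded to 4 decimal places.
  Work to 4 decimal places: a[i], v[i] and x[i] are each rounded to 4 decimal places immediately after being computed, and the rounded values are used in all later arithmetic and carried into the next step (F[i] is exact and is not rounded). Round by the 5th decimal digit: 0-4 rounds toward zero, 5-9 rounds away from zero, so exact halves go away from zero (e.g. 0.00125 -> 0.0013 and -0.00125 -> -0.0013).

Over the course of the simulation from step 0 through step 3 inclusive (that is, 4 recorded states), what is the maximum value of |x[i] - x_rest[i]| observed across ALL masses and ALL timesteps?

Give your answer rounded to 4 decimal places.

Step 0: x=[3.0000 8.0000 10.0000] v=[0.0000 0.0000 -1.0000]
Step 1: x=[3.0100 7.9700 9.9200] v=[0.1000 -0.3000 -0.8000]
Step 2: x=[3.0296 7.9099 9.8605] v=[0.1960 -0.6010 -0.5950]
Step 3: x=[3.0580 7.8205 9.8215] v=[0.2840 -0.8940 -0.3901]
Max displacement = 2.1785

Answer: 2.1785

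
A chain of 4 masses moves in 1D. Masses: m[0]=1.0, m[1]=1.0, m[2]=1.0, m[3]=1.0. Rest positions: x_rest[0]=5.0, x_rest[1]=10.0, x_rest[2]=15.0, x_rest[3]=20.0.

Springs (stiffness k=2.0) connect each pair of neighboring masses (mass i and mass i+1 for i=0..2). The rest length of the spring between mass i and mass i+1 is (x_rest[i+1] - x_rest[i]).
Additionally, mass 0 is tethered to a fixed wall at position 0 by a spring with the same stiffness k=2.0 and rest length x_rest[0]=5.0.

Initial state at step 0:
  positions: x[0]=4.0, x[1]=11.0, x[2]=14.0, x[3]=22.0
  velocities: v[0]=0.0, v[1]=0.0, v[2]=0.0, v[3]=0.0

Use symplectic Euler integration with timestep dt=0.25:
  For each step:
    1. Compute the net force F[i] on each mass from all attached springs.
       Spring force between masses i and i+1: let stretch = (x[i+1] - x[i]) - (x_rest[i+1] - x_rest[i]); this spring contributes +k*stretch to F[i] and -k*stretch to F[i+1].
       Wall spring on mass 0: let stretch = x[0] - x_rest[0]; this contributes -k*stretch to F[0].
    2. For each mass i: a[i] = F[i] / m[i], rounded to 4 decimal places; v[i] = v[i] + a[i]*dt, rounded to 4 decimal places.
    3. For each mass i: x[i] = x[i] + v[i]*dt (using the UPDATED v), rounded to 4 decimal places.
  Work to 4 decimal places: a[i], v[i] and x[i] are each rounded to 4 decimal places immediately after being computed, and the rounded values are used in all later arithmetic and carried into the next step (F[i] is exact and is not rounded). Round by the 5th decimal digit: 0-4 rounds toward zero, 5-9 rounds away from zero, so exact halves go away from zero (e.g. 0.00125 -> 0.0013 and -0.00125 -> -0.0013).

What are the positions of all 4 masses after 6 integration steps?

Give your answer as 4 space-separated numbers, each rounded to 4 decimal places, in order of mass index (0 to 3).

Step 0: x=[4.0000 11.0000 14.0000 22.0000] v=[0.0000 0.0000 0.0000 0.0000]
Step 1: x=[4.3750 10.5000 14.6250 21.6250] v=[1.5000 -2.0000 2.5000 -1.5000]
Step 2: x=[4.9688 9.7500 15.6094 21.0000] v=[2.3750 -3.0000 3.9375 -2.5000]
Step 3: x=[5.5391 9.1348 16.5352 20.3262] v=[2.2812 -2.4609 3.7031 -2.6953]
Step 4: x=[5.8665 8.9952 17.0098 19.8035] v=[1.3095 -0.5586 1.8984 -2.0908]
Step 5: x=[5.8517 9.4663 16.8318 19.5566] v=[-0.0594 1.8844 -0.7121 -0.9877]
Step 6: x=[5.5572 10.4063 16.0737 19.5941] v=[-1.1780 3.7599 -3.0325 0.1499]

Answer: 5.5572 10.4063 16.0737 19.5941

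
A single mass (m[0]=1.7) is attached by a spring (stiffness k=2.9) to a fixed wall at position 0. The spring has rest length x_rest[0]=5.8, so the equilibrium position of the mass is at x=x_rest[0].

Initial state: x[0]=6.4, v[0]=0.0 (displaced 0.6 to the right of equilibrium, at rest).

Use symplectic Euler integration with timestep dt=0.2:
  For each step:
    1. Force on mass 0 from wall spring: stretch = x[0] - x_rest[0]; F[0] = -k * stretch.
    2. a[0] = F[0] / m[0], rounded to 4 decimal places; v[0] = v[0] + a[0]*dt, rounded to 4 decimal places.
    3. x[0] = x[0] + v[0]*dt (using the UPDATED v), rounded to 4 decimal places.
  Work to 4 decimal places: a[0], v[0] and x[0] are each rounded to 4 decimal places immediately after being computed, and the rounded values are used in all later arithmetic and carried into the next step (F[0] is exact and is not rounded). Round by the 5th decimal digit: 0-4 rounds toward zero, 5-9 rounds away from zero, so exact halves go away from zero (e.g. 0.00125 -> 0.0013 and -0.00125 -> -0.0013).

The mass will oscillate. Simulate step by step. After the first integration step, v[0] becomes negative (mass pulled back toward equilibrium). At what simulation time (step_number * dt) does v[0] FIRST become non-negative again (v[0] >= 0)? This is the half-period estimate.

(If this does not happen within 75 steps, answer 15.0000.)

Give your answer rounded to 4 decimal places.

Answer: 2.4000

Derivation:
Step 0: x=[6.4000] v=[0.0000]
Step 1: x=[6.3591] v=[-0.2047]
Step 2: x=[6.2800] v=[-0.3955]
Step 3: x=[6.1681] v=[-0.5593]
Step 4: x=[6.0311] v=[-0.6849]
Step 5: x=[5.8784] v=[-0.7637]
Step 6: x=[5.7203] v=[-0.7904]
Step 7: x=[5.5677] v=[-0.7632]
Step 8: x=[5.4309] v=[-0.6839]
Step 9: x=[5.3193] v=[-0.5580]
Step 10: x=[5.2405] v=[-0.3940]
Step 11: x=[5.1999] v=[-0.2031]
Step 12: x=[5.2002] v=[0.0016]
First v>=0 after going negative at step 12, time=2.4000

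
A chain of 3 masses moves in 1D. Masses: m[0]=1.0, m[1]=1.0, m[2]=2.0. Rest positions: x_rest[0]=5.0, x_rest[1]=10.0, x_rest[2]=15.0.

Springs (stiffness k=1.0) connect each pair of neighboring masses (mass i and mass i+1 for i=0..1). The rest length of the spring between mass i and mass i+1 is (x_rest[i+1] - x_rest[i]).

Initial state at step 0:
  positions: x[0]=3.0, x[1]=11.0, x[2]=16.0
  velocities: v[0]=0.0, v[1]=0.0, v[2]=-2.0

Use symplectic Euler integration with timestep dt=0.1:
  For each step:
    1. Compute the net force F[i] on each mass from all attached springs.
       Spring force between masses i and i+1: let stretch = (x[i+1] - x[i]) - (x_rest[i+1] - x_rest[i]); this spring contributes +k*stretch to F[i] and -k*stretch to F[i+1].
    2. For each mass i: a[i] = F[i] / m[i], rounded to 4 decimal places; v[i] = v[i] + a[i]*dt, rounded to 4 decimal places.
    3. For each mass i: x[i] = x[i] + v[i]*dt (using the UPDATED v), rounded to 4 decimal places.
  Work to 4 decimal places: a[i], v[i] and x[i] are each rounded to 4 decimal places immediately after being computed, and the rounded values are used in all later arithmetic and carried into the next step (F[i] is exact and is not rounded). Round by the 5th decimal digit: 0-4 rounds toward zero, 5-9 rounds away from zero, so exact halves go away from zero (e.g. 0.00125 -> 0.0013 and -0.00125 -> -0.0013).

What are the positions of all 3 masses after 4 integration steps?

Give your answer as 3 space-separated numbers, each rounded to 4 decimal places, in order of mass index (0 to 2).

Answer: 3.2910 10.6936 15.2078

Derivation:
Step 0: x=[3.0000 11.0000 16.0000] v=[0.0000 0.0000 -2.0000]
Step 1: x=[3.0300 10.9700 15.8000] v=[0.3000 -0.3000 -2.0000]
Step 2: x=[3.0894 10.9089 15.6009] v=[0.5940 -0.6110 -1.9915]
Step 3: x=[3.1770 10.8165 15.4033] v=[0.8760 -0.9238 -1.9761]
Step 4: x=[3.2910 10.6936 15.2078] v=[1.1400 -1.2291 -1.9554]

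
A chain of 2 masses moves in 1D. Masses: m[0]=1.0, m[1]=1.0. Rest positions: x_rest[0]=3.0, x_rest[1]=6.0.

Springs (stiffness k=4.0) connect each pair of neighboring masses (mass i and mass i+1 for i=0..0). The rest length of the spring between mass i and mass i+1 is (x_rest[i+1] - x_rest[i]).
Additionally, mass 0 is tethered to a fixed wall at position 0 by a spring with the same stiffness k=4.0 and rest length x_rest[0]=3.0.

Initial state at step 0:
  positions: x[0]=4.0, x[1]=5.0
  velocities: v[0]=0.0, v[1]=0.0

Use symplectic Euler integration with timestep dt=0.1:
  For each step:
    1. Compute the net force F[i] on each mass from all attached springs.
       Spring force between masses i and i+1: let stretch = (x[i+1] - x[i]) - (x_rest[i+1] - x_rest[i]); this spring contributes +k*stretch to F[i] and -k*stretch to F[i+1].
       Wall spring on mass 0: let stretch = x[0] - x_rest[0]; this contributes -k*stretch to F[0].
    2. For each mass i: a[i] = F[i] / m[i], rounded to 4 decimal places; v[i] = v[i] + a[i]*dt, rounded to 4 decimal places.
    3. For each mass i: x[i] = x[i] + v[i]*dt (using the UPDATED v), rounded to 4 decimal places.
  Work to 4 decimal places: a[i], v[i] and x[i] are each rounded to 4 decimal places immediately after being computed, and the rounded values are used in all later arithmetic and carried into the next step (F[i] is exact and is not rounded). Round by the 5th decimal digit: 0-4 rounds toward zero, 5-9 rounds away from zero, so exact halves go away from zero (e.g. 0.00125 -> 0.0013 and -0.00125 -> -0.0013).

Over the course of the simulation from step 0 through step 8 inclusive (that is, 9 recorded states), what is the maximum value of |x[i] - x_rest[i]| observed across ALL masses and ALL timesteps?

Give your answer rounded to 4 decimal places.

Answer: 1.1874

Derivation:
Step 0: x=[4.0000 5.0000] v=[0.0000 0.0000]
Step 1: x=[3.8800 5.0800] v=[-1.2000 0.8000]
Step 2: x=[3.6528 5.2320] v=[-2.2720 1.5200]
Step 3: x=[3.3427 5.4408] v=[-3.1014 2.0883]
Step 4: x=[2.9828 5.6857] v=[-3.5992 2.4491]
Step 5: x=[2.6117 5.9425] v=[-3.7112 2.5679]
Step 6: x=[2.2693 6.1861] v=[-3.4236 2.4356]
Step 7: x=[1.9928 6.3930] v=[-2.7646 2.0689]
Step 8: x=[1.8126 6.5439] v=[-1.8016 1.5088]
Max displacement = 1.1874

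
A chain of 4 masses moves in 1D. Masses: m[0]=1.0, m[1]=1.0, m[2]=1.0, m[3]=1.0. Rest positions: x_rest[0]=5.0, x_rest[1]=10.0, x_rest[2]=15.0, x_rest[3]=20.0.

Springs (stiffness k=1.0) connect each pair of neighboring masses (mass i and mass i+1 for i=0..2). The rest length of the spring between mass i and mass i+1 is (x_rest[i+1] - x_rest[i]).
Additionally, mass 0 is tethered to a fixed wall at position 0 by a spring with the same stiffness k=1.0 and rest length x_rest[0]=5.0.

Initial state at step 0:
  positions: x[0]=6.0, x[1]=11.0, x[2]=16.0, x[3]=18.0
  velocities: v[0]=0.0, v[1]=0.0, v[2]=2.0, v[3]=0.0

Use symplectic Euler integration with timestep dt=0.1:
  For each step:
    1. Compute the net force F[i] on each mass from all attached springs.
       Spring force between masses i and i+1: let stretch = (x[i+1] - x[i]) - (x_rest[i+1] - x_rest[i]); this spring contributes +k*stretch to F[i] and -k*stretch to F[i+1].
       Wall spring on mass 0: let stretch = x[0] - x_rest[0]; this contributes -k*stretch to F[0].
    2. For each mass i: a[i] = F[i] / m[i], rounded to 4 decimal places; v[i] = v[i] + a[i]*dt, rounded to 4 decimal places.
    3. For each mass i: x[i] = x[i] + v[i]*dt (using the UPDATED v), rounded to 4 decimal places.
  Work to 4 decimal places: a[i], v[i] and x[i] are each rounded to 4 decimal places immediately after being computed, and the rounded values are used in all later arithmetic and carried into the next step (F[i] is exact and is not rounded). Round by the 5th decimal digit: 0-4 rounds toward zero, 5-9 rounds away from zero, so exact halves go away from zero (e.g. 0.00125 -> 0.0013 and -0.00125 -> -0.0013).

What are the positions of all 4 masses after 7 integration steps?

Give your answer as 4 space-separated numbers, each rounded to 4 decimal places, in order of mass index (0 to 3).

Answer: 5.7459 11.0557 16.4584 18.8722

Derivation:
Step 0: x=[6.0000 11.0000 16.0000 18.0000] v=[0.0000 0.0000 2.0000 0.0000]
Step 1: x=[5.9900 11.0000 16.1700 18.0300] v=[-0.1000 0.0000 1.7000 0.3000]
Step 2: x=[5.9702 11.0016 16.3069 18.0914] v=[-0.1980 0.0160 1.3690 0.6140]
Step 3: x=[5.9410 11.0059 16.4086 18.1850] v=[-0.2919 0.0434 1.0169 0.9356]
Step 4: x=[5.9031 11.0136 16.4740 18.3108] v=[-0.3795 0.0772 0.6543 1.2580]
Step 5: x=[5.8572 11.0248 16.5032 18.4682] v=[-0.4588 0.1122 0.2919 1.5743]
Step 6: x=[5.8044 11.0391 16.4973 18.6560] v=[-0.5278 0.1433 -0.0594 1.8778]
Step 7: x=[5.7459 11.0557 16.4584 18.8722] v=[-0.5848 0.1657 -0.3894 2.1619]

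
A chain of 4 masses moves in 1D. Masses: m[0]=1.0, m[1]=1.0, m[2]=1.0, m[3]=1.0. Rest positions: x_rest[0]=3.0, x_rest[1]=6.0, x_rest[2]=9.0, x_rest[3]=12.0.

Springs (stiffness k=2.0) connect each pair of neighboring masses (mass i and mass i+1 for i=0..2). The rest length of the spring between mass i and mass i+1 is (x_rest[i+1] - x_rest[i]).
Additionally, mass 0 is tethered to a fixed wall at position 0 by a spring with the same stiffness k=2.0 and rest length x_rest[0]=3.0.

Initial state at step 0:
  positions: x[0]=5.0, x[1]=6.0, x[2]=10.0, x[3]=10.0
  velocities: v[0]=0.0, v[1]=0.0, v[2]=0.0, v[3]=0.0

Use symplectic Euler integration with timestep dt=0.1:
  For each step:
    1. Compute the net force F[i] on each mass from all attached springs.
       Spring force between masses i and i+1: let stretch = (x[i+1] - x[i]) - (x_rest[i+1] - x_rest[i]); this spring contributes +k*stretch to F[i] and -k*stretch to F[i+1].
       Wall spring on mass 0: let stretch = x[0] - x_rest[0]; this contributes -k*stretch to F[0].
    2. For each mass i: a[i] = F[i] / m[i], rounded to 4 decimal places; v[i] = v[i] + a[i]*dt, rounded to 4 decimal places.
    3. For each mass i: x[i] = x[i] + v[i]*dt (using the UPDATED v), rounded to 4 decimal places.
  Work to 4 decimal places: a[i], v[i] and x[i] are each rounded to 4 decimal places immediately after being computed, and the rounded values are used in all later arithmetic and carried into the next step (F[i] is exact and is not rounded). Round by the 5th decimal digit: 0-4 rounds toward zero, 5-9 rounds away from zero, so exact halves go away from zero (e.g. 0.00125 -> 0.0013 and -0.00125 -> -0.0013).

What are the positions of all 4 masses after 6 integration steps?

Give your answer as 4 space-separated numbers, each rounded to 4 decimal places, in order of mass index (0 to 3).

Step 0: x=[5.0000 6.0000 10.0000 10.0000] v=[0.0000 0.0000 0.0000 0.0000]
Step 1: x=[4.9200 6.0600 9.9200 10.0600] v=[-0.8000 0.6000 -0.8000 0.6000]
Step 2: x=[4.7644 6.1744 9.7656 10.1772] v=[-1.5560 1.1440 -1.5440 1.1720]
Step 3: x=[4.5417 6.3324 9.5476 10.3462] v=[-2.2269 1.5802 -2.1799 1.6897]
Step 4: x=[4.2640 6.5189 9.2813 10.5592] v=[-2.7771 1.8651 -2.6632 2.1300]
Step 5: x=[3.9461 6.7156 8.9853 10.8066] v=[-3.1789 1.9666 -2.9601 2.4744]
Step 6: x=[3.6047 6.9023 8.6803 11.0776] v=[-3.4142 1.8666 -3.0498 2.7101]

Answer: 3.6047 6.9023 8.6803 11.0776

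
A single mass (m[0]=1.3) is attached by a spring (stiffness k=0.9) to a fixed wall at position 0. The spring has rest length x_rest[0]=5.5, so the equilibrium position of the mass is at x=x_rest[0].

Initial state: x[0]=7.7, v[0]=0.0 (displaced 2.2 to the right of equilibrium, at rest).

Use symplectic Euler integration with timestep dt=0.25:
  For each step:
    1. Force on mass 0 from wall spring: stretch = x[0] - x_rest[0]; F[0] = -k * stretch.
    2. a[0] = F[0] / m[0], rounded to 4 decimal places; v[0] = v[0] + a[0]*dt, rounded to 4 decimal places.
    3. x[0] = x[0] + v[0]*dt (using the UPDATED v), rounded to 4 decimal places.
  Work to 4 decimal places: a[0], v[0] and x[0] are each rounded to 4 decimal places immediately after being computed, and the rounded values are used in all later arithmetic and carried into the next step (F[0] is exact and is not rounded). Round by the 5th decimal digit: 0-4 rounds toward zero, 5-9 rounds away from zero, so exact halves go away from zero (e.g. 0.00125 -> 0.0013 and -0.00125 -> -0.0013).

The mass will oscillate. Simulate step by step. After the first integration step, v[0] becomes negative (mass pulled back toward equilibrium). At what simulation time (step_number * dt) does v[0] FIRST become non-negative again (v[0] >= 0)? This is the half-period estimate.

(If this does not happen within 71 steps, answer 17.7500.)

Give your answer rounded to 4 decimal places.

Answer: 4.0000

Derivation:
Step 0: x=[7.7000] v=[0.0000]
Step 1: x=[7.6048] v=[-0.3808]
Step 2: x=[7.4185] v=[-0.7451]
Step 3: x=[7.1492] v=[-1.0772]
Step 4: x=[6.8085] v=[-1.3627]
Step 5: x=[6.4112] v=[-1.5892]
Step 6: x=[5.9745] v=[-1.7469]
Step 7: x=[5.5173] v=[-1.8290]
Step 8: x=[5.0593] v=[-1.8320]
Step 9: x=[4.6204] v=[-1.7557]
Step 10: x=[4.2195] v=[-1.6035]
Step 11: x=[3.8740] v=[-1.3819]
Step 12: x=[3.5989] v=[-1.1005]
Step 13: x=[3.4060] v=[-0.7715]
Step 14: x=[3.3037] v=[-0.4091]
Step 15: x=[3.2965] v=[-0.0290]
Step 16: x=[3.3846] v=[0.3524]
First v>=0 after going negative at step 16, time=4.0000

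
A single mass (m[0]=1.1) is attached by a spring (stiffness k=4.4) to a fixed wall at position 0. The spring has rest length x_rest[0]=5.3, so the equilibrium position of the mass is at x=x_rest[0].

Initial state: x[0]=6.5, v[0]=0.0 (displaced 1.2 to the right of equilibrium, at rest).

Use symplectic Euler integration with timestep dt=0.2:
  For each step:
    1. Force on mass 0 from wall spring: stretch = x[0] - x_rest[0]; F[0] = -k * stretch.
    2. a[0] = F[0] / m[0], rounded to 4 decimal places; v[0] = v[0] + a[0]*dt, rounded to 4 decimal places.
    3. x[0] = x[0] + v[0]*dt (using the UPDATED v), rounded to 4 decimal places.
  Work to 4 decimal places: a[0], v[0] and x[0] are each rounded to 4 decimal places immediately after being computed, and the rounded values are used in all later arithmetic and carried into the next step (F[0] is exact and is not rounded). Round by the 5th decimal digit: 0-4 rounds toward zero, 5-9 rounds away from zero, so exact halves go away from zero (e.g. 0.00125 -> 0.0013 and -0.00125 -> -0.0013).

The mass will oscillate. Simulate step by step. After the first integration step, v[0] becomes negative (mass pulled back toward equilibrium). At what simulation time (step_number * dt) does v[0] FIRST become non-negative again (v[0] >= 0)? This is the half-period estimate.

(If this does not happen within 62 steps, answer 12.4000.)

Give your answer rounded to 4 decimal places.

Answer: 1.6000

Derivation:
Step 0: x=[6.5000] v=[0.0000]
Step 1: x=[6.3080] v=[-0.9600]
Step 2: x=[5.9547] v=[-1.7664]
Step 3: x=[5.4967] v=[-2.2902]
Step 4: x=[5.0072] v=[-2.4476]
Step 5: x=[4.5645] v=[-2.2134]
Step 6: x=[4.2395] v=[-1.6250]
Step 7: x=[4.0842] v=[-0.7766]
Step 8: x=[4.1234] v=[0.1960]
First v>=0 after going negative at step 8, time=1.6000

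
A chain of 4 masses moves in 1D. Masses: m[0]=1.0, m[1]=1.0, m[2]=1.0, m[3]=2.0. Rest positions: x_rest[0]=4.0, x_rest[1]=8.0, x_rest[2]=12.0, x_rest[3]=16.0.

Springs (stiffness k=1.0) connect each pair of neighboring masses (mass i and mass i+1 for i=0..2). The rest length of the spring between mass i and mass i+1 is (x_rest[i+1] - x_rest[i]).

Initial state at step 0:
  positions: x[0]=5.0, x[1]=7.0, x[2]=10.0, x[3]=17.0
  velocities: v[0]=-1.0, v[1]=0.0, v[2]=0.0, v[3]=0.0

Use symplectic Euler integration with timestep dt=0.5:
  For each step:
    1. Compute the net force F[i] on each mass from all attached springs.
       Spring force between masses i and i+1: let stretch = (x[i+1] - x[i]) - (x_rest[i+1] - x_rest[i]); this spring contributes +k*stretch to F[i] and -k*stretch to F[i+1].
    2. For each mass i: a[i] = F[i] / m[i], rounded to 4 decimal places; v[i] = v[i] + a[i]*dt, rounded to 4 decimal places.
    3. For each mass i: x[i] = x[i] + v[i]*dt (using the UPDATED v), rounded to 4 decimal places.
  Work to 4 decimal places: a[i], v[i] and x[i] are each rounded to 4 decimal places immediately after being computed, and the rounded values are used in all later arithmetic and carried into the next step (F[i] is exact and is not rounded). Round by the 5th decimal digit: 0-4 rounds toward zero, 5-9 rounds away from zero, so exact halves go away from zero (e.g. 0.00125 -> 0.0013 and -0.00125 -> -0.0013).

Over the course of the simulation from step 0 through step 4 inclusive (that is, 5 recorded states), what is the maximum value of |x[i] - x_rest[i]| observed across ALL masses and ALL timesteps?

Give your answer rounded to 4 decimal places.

Answer: 2.6113

Derivation:
Step 0: x=[5.0000 7.0000 10.0000 17.0000] v=[-1.0000 0.0000 0.0000 0.0000]
Step 1: x=[4.0000 7.2500 11.0000 16.6250] v=[-2.0000 0.5000 2.0000 -0.7500]
Step 2: x=[2.8125 7.6250 12.4688 16.0469] v=[-2.3750 0.7500 2.9375 -1.1563]
Step 3: x=[1.8281 8.0079 13.6212 15.5215] v=[-1.9688 0.7657 2.3047 -1.0508]
Step 4: x=[1.3887 8.2492 13.8453 15.2586] v=[-0.8789 0.4825 0.4482 -0.5259]
Max displacement = 2.6113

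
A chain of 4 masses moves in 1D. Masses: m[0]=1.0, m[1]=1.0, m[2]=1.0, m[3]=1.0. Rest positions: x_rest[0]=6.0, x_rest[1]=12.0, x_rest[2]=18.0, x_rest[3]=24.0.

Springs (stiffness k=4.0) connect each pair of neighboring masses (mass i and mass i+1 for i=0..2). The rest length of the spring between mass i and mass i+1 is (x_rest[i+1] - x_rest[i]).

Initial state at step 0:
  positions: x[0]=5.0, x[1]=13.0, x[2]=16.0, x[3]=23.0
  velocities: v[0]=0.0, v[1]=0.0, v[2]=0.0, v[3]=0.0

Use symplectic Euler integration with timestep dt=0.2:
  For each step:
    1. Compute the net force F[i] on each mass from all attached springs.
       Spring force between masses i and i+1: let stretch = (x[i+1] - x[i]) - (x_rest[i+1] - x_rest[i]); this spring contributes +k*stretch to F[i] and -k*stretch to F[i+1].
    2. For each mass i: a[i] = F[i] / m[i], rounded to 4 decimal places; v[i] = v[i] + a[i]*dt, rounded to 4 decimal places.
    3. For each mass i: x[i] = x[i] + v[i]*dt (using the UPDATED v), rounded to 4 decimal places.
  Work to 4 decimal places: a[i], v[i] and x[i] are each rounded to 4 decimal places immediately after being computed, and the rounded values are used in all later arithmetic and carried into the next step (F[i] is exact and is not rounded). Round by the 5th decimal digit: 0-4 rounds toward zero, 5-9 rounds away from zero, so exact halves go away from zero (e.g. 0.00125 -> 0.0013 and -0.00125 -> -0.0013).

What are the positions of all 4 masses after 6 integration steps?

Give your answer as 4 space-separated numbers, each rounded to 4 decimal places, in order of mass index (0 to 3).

Answer: 5.1267 11.2260 16.8398 23.8075

Derivation:
Step 0: x=[5.0000 13.0000 16.0000 23.0000] v=[0.0000 0.0000 0.0000 0.0000]
Step 1: x=[5.3200 12.2000 16.6400 22.8400] v=[1.6000 -4.0000 3.2000 -0.8000]
Step 2: x=[5.7808 11.0096 17.5616 22.6480] v=[2.3040 -5.9520 4.6080 -0.9600]
Step 3: x=[6.1182 10.0309 18.2487 22.6022] v=[1.6870 -4.8934 3.4355 -0.2291]
Step 4: x=[6.1216 9.7410 18.3175 22.8198] v=[0.0172 -1.4493 0.3441 1.0881]
Step 5: x=[5.7441 10.2443 17.7344 23.2771] v=[-1.8873 2.5164 -2.9153 2.2863]
Step 6: x=[5.1267 11.2260 16.8398 23.8075] v=[-3.0871 4.9083 -4.4732 2.6521]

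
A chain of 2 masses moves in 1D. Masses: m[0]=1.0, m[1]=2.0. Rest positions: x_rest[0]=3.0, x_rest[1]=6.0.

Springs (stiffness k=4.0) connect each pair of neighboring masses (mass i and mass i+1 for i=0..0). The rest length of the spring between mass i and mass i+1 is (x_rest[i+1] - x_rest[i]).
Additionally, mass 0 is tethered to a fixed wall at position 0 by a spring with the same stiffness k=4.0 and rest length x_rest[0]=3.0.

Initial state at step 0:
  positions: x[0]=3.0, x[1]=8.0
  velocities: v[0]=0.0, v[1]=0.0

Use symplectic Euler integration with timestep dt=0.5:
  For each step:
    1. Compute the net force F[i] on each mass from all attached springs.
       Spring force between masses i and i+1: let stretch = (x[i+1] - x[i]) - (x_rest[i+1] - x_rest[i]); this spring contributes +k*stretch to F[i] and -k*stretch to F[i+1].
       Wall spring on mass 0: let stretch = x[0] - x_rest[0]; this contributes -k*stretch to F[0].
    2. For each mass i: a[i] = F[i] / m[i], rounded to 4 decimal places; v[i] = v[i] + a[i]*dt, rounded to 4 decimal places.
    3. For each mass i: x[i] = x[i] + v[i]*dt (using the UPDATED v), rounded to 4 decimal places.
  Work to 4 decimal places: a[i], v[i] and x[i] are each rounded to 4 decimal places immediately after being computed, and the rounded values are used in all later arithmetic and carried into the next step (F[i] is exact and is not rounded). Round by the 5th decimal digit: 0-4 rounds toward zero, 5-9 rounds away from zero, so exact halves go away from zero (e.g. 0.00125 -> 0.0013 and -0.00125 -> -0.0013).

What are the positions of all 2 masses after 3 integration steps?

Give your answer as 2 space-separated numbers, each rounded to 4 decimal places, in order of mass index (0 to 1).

Step 0: x=[3.0000 8.0000] v=[0.0000 0.0000]
Step 1: x=[5.0000 7.0000] v=[4.0000 -2.0000]
Step 2: x=[4.0000 6.5000] v=[-2.0000 -1.0000]
Step 3: x=[1.5000 6.2500] v=[-5.0000 -0.5000]

Answer: 1.5000 6.2500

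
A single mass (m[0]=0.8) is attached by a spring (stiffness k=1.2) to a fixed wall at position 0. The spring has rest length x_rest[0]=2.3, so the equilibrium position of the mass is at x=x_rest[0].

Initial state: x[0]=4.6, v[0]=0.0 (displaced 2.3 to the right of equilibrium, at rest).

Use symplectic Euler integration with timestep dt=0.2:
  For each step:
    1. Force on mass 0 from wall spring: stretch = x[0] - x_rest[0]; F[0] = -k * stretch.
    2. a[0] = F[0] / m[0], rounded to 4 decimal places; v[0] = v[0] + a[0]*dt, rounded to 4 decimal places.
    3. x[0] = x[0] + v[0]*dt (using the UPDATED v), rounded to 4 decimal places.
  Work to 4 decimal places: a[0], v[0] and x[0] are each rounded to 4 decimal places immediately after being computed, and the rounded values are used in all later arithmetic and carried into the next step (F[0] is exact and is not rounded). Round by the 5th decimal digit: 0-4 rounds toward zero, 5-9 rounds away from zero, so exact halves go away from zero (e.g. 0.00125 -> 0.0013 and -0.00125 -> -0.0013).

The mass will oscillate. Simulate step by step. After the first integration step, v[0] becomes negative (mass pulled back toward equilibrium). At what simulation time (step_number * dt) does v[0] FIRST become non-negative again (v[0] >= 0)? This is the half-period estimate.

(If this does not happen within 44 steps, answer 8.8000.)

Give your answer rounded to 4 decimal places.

Step 0: x=[4.6000] v=[0.0000]
Step 1: x=[4.4620] v=[-0.6900]
Step 2: x=[4.1943] v=[-1.3386]
Step 3: x=[3.8129] v=[-1.9069]
Step 4: x=[3.3407] v=[-2.3608]
Step 5: x=[2.8061] v=[-2.6730]
Step 6: x=[2.2411] v=[-2.8248]
Step 7: x=[1.6797] v=[-2.8071]
Step 8: x=[1.1555] v=[-2.6210]
Step 9: x=[0.7000] v=[-2.2776]
Step 10: x=[0.3405] v=[-1.7976]
Step 11: x=[0.0986] v=[-1.2097]
Step 12: x=[-0.0113] v=[-0.5493]
Step 13: x=[0.0175] v=[0.1441]
First v>=0 after going negative at step 13, time=2.6000

Answer: 2.6000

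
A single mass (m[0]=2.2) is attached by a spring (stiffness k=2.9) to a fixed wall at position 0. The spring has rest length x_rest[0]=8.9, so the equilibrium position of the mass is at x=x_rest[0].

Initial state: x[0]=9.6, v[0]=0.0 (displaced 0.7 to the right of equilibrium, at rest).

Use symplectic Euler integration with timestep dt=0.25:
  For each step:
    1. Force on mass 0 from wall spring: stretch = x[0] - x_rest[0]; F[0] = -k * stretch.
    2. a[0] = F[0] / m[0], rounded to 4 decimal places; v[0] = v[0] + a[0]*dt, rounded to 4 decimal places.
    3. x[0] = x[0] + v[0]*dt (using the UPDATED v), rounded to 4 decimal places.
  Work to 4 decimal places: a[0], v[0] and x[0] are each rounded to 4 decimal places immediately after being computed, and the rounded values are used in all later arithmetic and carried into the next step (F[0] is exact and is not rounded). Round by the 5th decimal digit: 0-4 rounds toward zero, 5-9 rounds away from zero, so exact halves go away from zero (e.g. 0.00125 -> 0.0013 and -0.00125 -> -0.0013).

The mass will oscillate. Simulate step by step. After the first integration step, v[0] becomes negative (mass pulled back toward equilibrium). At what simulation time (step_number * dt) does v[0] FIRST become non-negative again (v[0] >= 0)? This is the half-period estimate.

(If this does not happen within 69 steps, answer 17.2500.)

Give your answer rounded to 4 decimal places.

Step 0: x=[9.6000] v=[0.0000]
Step 1: x=[9.5423] v=[-0.2307]
Step 2: x=[9.4317] v=[-0.4424]
Step 3: x=[9.2773] v=[-0.6176]
Step 4: x=[9.0918] v=[-0.7420]
Step 5: x=[8.8905] v=[-0.8052]
Step 6: x=[8.6900] v=[-0.8021]
Step 7: x=[8.5068] v=[-0.7329]
Step 8: x=[8.3560] v=[-0.6033]
Step 9: x=[8.2500] v=[-0.4240]
Step 10: x=[8.1976] v=[-0.2098]
Step 11: x=[8.2030] v=[0.0217]
First v>=0 after going negative at step 11, time=2.7500

Answer: 2.7500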